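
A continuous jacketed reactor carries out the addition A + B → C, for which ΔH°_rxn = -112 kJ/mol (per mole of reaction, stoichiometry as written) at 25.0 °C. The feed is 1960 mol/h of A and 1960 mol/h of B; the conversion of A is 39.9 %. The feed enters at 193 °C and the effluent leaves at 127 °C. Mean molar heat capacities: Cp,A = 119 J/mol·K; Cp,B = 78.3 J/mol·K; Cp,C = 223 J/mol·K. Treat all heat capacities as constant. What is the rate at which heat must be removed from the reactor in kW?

Q_out = 30.9 kW

Extent of reaction ξ = 0.399 × 1960 = 782.04 mol/h
Reaction term: ξ·ΔH°_rxn = 782.04 × -112 = -87588 kJ/h
Sensible, feed 193→25 °C: -64967 kJ/h
Outlet flows (mol/h): A 1178, B 1178, C 782.04
Sensible, products 25→127 °C: 41494 kJ/h
Q = ΔH = -111060 kJ/h = -30.85 kW
Heat removed = 30.85 kW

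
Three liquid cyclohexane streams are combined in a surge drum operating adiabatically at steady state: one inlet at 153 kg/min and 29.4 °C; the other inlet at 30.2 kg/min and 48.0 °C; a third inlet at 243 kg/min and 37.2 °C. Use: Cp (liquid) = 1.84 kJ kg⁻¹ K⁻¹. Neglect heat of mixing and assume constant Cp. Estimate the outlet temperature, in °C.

T_out = 35.2 °C

Energy balance with Q = 0: Σ ṁᵢCp,ᵢ(T_out − Tᵢ) = 0
T_out = Σ ṁᵢCp,ᵢTᵢ / Σ ṁᵢCp,ᵢ
      = 27577 / 784.21 = 35.165 °C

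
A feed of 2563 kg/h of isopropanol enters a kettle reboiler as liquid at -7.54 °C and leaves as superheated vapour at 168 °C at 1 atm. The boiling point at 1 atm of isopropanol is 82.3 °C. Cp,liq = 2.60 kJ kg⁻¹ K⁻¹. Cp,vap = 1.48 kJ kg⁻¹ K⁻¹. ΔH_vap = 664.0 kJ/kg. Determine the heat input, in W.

liquid -7.54→82.3 °C: 233.58 kJ/kg
vaporisation at 82.3 °C: 664 kJ/kg
vapour 82.3→168 °C: 126.84 kJ/kg
Δh = 233.58 + 664 + 126.84 = 1024.4 kJ/kg
Q = ṁ·Δh = 2563 kg/h × 1024.4 kJ/kg = 2.6256e+06 kJ/h
|Q| = 729.33 kW = 729330 W

Q = 729000 W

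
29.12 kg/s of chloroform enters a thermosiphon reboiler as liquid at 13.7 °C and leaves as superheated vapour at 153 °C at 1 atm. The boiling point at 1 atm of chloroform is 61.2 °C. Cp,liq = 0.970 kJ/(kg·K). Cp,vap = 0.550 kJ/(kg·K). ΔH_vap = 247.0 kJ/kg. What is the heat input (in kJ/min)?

liquid 13.7→61.2 °C: 46.075 kJ/kg
vaporisation at 61.2 °C: 247 kJ/kg
vapour 61.2→153 °C: 50.49 kJ/kg
Δh = 46.075 + 247 + 50.49 = 343.56 kJ/kg
Q = ṁ·Δh = 29.12 kg/s × 343.56 kJ/kg = 10005 kJ/s
|Q| = 10005 kW = 600280 kJ/min

Q = 600000 kJ/min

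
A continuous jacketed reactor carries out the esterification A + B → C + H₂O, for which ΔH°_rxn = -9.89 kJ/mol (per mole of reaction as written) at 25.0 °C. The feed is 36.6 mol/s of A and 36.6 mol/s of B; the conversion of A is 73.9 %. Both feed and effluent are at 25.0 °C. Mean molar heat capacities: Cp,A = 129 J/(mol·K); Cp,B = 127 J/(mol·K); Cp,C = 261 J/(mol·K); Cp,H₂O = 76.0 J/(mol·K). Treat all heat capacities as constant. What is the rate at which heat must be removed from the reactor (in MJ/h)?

Extent of reaction ξ = 0.739 × 36.6 = 27.047 mol/s
Reaction term: ξ·ΔH°_rxn = 27.047 × -9.89 = -267.5 kJ/s
Q = ΔH = -267.5 kJ/s = -267.5 kW
Heat removed = 963 MJ/h

Q_out = 963 MJ/h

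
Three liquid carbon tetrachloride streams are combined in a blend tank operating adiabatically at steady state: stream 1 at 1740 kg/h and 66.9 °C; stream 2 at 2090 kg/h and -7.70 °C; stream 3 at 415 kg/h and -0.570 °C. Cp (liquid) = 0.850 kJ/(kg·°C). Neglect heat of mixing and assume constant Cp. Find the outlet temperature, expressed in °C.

Adiabatic, steady state ⇒ Σ ṁᵢCp,ᵢ(T_out − Tᵢ) = 0
T_out = Σ ṁᵢCp,ᵢTᵢ / Σ ṁᵢCp,ᵢ
      = 85065 / 3608.2 = 23.575 °C

T_out = 23.6 °C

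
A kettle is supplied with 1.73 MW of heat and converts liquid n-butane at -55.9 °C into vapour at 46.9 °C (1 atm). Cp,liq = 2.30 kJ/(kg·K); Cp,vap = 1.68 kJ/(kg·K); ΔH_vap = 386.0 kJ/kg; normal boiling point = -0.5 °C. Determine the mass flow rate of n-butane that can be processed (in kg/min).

ṁ = 175 kg/min

Δh = 2.30×(-0.5−-55.9) + 386.0 + 1.68×(46.9−-0.5) = 593.05 kJ/kg
Q = 1.73 MW = 1730 kJ/s = 103800 kJ/min
ṁ = Q/Δh = 103800 / 593.05 = 175.03 kg/min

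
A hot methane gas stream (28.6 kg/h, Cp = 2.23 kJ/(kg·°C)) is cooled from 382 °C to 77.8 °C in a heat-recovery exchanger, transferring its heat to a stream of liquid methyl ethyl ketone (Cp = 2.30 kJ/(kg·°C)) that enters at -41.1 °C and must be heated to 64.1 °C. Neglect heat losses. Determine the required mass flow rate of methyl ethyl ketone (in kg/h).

ṁ_c = 80.2 kg/h

Heat released by hot stream: Q = 28.6 × 2.23 × (382 − 77.8) = 19401 kJ/h
Energy balance on cold side (adiabatic exchanger): Q = ṁ_c·Cp_c·(T_c,out − T_c,in)
ṁ_c = 19401 / [2.30 × (64.1 − -41.1)] = 80.184 kg/h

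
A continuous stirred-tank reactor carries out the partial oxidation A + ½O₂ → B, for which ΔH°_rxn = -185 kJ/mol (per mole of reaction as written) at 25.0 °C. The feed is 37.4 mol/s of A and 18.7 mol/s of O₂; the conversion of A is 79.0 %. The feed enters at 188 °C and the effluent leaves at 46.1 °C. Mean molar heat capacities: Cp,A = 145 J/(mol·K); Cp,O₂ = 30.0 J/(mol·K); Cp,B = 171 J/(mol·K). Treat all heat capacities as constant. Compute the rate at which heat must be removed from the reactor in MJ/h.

Q_out = 22700 MJ/h

Extent of reaction ξ = 0.790 × 37.4 = 29.546 mol/s
Reaction term: ξ·ΔH°_rxn = 29.546 × -185 = -5466 kJ/s
Sensible, feed 188→25 °C: -975.39 kJ/s
Outlet flows (mol/s): A 7.854, O₂ 3.927, B 29.546
Sensible, products 25→46.1 °C: 133.12 kJ/s
Q = ΔH = -6308.3 kJ/s = -6308.3 kW
Heat removed = 22710 MJ/h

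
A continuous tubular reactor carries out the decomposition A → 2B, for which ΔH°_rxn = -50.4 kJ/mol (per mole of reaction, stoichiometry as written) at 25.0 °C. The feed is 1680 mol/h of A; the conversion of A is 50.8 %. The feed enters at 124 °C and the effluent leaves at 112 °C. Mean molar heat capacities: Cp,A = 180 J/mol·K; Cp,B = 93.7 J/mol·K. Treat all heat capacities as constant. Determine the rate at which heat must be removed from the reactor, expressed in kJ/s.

Extent of reaction ξ = 0.508 × 1680 = 853.44 mol/h
Reaction term: ξ·ΔH°_rxn = 853.44 × -50.4 = -43013 kJ/h
Sensible, feed 124→25 °C: -29938 kJ/h
Outlet flows (mol/h): A 826.56, B 1706.9
Sensible, products 25→112 °C: 26858 kJ/h
Q = ΔH = -46093 kJ/h = -12.804 kW
Heat removed = 12.804 kJ/s

Q_out = 12.8 kJ/s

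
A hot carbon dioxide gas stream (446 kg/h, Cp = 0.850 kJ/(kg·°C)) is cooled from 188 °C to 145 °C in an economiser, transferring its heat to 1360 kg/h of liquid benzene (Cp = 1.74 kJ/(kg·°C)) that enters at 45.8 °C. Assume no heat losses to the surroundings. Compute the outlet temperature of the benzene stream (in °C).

Heat released by hot stream: Q = 446 × 0.850 × (188 − 145) = 16301 kJ/h
Energy balance on cold side (adiabatic exchanger): Q = ṁ_c·Cp_c·(T_c,out − T_c,in)
T_c,out = 45.8 + 16301/(1360 × 1.74) = 52.689 °C

T_c,out = 52.7 °C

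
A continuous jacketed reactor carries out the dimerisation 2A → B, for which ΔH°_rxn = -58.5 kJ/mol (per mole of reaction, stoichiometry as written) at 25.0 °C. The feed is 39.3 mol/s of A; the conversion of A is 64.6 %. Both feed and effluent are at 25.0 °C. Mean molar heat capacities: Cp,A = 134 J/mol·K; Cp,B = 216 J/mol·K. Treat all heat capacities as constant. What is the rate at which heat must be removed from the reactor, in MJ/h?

Extent of reaction ξ = 0.646 × 39.3 / 2 = 12.694 mol/s
Reaction term: ξ·ΔH°_rxn = 12.694 × -58.5 = -742.59 kJ/s
Q = ΔH = -742.59 kJ/s = -742.59 kW
Heat removed = 2673.3 MJ/h

Q_out = 2670 MJ/h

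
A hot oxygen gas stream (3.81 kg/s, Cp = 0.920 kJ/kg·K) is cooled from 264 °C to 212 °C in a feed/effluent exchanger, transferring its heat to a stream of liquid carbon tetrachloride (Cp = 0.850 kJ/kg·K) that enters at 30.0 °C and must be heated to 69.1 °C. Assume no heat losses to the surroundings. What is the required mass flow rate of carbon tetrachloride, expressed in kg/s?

ṁ_c = 5.48 kg/s

Heat released by hot stream: Q = 3.81 × 0.920 × (264 − 212) = 182.27 kJ/s
Energy balance on cold side (adiabatic exchanger): Q = ṁ_c·Cp_c·(T_c,out − T_c,in)
ṁ_c = 182.27 / [0.850 × (69.1 − 30.0)] = 5.4843 kg/s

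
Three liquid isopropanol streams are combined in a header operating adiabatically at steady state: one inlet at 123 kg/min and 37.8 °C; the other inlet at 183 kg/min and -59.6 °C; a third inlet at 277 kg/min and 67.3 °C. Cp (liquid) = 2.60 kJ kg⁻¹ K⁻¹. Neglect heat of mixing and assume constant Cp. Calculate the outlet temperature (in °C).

T_out = 21.2 °C

Adiabatic, steady state ⇒ Σ ṁᵢCp,ᵢ(T_out − Tᵢ) = 0
Σ ṁᵢCp,ᵢTᵢ = 123×2.60×37.8 + 183×2.60×-59.6 + 277×2.60×67.3 = 32200
Σ ṁᵢCp,ᵢ = 123×2.60 + 183×2.60 + 277×2.60 = 1515.8
T_out = 32200 / 1515.8 = 21.243 °C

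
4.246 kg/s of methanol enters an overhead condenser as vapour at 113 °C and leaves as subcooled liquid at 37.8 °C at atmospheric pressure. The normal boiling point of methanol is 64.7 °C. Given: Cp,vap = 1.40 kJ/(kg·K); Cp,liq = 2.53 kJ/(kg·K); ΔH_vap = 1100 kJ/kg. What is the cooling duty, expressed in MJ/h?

Q_c = 18900 MJ/h

vapour 113→64.7 °C: -67.62 kJ/kg
condensation at 64.7 °C: -1100 kJ/kg
liquid 64.7→37.8 °C: -68.057 kJ/kg
Δh = -67.62 + -1100 + -68.057 = -1235.7 kJ/kg
Q = ṁ·Δh = 4.246 kg/s × -1235.7 kJ/kg = -5246.7 kJ/s
|Q| = 5246.7 kW = 18888 MJ/h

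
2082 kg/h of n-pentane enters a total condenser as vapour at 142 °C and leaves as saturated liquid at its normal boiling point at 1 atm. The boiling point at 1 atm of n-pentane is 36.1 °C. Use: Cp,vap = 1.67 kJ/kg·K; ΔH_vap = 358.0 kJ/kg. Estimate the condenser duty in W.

Q_c = 309000 W

vapour 142→36.1 °C: -176.85 kJ/kg
condensation at 36.1 °C: -358 kJ/kg
Δh = -176.85 + -358 = -534.85 kJ/kg
Q = ṁ·Δh = 2082 kg/h × -534.85 kJ/kg = -1.1136e+06 kJ/h
|Q| = 309.32 kW = 309320 W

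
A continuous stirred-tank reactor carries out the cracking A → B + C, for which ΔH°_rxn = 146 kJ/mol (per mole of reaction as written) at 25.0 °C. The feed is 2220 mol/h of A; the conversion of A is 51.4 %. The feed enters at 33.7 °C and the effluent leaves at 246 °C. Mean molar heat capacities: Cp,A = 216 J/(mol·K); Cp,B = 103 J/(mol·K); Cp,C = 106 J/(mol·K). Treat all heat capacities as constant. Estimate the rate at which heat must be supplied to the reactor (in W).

Extent of reaction ξ = 0.514 × 2220 = 1141.1 mol/h
Reaction term: ξ·ΔH°_rxn = 1141.1 × 146 = 166600 kJ/h
Sensible, feed 33.7→25 °C: -4171.8 kJ/h
Outlet flows (mol/h): A 1078.9, B 1141.1, C 1141.1
Sensible, products 25→246 °C: 104210 kJ/h
Q = ΔH = 266630 kJ/h = 74.065 kW
Heat supplied = 74065 W

Q_in = 74100 W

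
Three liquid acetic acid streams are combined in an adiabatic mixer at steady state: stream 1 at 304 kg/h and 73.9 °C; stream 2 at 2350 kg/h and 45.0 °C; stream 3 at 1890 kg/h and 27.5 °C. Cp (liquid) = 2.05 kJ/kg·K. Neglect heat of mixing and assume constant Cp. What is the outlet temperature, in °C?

T_out = 39.7 °C

Adiabatic, steady state ⇒ Σ ṁᵢCp,ᵢ(T_out − Tᵢ) = 0
T_out = Σ ṁᵢCp,ᵢTᵢ / Σ ṁᵢCp,ᵢ
      = 369390 / 9315.2 = 39.655 °C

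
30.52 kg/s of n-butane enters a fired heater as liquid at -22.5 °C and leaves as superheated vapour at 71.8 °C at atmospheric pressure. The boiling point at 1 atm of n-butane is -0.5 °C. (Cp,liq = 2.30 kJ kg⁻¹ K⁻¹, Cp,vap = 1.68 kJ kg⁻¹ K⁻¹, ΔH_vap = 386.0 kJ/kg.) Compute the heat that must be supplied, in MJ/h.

liquid -22.5→-0.5 °C: 50.6 kJ/kg
vaporisation at -0.5 °C: 386 kJ/kg
vapour -0.5→71.8 °C: 121.46 kJ/kg
Δh = 50.6 + 386 + 121.46 = 558.06 kJ/kg
Q = ṁ·Δh = 30.52 kg/s × 558.06 kJ/kg = 17032 kJ/s
|Q| = 17032 kW = 61316 MJ/h

Q = 61300 MJ/h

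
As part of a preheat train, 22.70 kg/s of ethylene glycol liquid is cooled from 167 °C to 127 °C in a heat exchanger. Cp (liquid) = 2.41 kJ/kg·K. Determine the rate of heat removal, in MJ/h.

Q = ṁ·Cp·ΔT = 22.70 × 2.41 × (127 − 167) = -2188.3 kJ/s
Cooling duty = 7877.8 MJ/h

Q_c = 7880 MJ/h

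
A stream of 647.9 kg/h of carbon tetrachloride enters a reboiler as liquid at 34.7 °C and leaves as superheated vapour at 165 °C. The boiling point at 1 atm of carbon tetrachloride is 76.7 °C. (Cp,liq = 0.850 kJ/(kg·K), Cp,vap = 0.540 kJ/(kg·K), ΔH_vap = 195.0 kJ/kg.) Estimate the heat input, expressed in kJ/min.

liquid 34.7→76.7 °C: 35.7 kJ/kg
vaporisation at 76.7 °C: 195 kJ/kg
vapour 76.7→165 °C: 47.682 kJ/kg
Δh = 35.7 + 195 + 47.682 = 278.38 kJ/kg
Q = ṁ·Δh = 647.9 kg/h × 278.38 kJ/kg = 180360 kJ/h
|Q| = 50.101 kW = 3006.1 kJ/min

Q = 3010 kJ/min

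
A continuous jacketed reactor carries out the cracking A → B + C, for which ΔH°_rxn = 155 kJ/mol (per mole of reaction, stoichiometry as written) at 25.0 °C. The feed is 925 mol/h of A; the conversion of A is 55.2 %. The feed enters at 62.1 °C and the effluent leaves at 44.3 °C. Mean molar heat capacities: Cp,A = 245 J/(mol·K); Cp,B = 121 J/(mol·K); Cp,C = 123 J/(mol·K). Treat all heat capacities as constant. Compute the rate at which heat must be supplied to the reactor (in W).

Q_in = 20900 W

Extent of reaction ξ = 0.552 × 925 = 510.6 mol/h
Reaction term: ξ·ΔH°_rxn = 510.6 × 155 = 79143 kJ/h
Sensible, feed 62.1→25 °C: -8407.8 kJ/h
Outlet flows (mol/h): A 414.4, B 510.6, C 510.6
Sensible, products 25→44.3 °C: 4364 kJ/h
Q = ΔH = 75099 kJ/h = 20.861 kW
Heat supplied = 20861 W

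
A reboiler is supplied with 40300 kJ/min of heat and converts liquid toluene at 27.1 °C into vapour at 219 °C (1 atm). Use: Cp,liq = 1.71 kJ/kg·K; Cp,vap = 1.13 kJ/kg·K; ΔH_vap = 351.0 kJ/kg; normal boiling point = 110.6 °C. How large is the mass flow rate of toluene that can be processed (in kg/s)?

Δh = 1.71×(110.6−27.1) + 351.0 + 1.13×(219−110.6) = 616.28 kJ/kg
Q = 40300 kJ/min = 671.67 kJ/s = 671.67 kJ/s
ṁ = Q/Δh = 671.67 / 616.28 = 1.0899 kg/s

ṁ = 1.09 kg/s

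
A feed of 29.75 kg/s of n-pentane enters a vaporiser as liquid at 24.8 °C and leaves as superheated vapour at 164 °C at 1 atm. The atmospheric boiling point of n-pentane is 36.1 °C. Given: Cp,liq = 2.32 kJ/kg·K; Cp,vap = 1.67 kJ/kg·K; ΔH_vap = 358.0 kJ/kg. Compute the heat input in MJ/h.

liquid 24.8→36.1 °C: 26.216 kJ/kg
vaporisation at 36.1 °C: 358 kJ/kg
vapour 36.1→164 °C: 213.59 kJ/kg
Δh = 26.216 + 358 + 213.59 = 597.81 kJ/kg
Q = ṁ·Δh = 29.75 kg/s × 597.81 kJ/kg = 17785 kJ/s
|Q| = 17785 kW = 64025 MJ/h

Q = 64000 MJ/h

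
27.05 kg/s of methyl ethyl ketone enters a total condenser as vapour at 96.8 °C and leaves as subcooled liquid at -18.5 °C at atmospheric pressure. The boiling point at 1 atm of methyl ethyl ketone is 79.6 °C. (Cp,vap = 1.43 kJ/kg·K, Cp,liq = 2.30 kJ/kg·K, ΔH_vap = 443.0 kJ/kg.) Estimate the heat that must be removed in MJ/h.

vapour 96.8→79.6 °C: -24.596 kJ/kg
condensation at 79.6 °C: -443 kJ/kg
liquid 79.6→-18.5 °C: -225.63 kJ/kg
Δh = -24.596 + -443 + -225.63 = -693.23 kJ/kg
Q = ṁ·Δh = 27.05 kg/s × -693.23 kJ/kg = -18752 kJ/s
|Q| = 18752 kW = 67506 MJ/h

Q_c = 67500 MJ/h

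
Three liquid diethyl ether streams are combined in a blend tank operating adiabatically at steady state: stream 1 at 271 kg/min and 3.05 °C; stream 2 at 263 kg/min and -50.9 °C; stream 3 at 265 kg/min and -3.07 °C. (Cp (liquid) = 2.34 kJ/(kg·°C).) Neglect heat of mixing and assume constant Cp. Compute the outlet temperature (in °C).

T_out = -16.7 °C

Adiabatic, steady state ⇒ Σ ṁᵢCp,ᵢ(T_out − Tᵢ) = 0
Σ ṁᵢCp,ᵢTᵢ = 271×2.34×3.05 + 263×2.34×-50.9 + 265×2.34×-3.07 = -31294
Σ ṁᵢCp,ᵢ = 271×2.34 + 263×2.34 + 265×2.34 = 1869.7
T_out = -31294 / 1869.7 = -16.738 °C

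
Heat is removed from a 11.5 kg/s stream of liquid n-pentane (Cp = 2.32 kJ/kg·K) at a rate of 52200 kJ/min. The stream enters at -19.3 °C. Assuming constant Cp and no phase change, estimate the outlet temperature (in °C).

T_out = -51.9 °C

Q = 52200 kJ/min = 870 kJ/s
ΔT = Q/(ṁ·Cp) = 870/(11.5×2.32) = 32.609 K
T_out = -19.3 − 32.609 = -51.909 °C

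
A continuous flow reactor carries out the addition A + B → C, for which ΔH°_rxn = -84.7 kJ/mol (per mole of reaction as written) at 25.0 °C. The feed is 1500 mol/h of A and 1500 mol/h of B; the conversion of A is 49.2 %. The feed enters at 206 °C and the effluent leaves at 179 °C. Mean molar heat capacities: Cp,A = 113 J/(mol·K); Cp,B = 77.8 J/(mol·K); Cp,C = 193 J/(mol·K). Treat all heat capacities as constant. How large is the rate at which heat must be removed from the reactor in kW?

Extent of reaction ξ = 0.492 × 1500 = 738 mol/h
Reaction term: ξ·ΔH°_rxn = 738 × -84.7 = -62509 kJ/h
Sensible, feed 206→25 °C: -51802 kJ/h
Outlet flows (mol/h): A 762, B 762, C 738
Sensible, products 25→179 °C: 44325 kJ/h
Q = ΔH = -69986 kJ/h = -19.441 kW
Heat removed = 19.441 kW

Q_out = 19.4 kW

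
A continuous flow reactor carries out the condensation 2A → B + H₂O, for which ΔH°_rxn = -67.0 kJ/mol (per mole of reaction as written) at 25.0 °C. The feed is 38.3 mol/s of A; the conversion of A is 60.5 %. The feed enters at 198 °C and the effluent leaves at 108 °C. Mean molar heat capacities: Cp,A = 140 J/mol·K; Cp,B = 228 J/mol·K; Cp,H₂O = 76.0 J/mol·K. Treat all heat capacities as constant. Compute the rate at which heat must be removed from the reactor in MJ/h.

Extent of reaction ξ = 0.605 × 38.3 / 2 = 11.586 mol/s
Reaction term: ξ·ΔH°_rxn = 11.586 × -67.0 = -776.25 kJ/s
Sensible, feed 198→25 °C: -927.63 kJ/s
Outlet flows (mol/s): A 15.128, B 11.586, H₂O 11.586
Sensible, products 25→108 °C: 468.12 kJ/s
Q = ΔH = -1235.7 kJ/s = -1235.7 kW
Heat removed = 4448.7 MJ/h

Q_out = 4450 MJ/h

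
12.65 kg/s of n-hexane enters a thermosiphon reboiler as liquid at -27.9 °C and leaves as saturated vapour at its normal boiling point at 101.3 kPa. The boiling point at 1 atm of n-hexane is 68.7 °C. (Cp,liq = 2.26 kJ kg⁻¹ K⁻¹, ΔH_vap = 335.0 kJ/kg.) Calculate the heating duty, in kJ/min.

liquid -27.9→68.7 °C: 218.32 kJ/kg
vaporisation at 68.7 °C: 335 kJ/kg
Δh = 218.32 + 335 = 553.32 kJ/kg
Q = ṁ·Δh = 12.65 kg/s × 553.32 kJ/kg = 6999.4 kJ/s
|Q| = 6999.4 kW = 419970 kJ/min

Q = 420000 kJ/min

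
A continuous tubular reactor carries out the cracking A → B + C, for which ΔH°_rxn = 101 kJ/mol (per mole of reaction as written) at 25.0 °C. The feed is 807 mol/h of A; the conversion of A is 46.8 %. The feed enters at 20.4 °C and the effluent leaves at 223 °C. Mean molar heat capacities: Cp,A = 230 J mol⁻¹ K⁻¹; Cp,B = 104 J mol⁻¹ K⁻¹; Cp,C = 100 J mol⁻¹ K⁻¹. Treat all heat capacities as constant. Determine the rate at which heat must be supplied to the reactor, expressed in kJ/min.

Q_in = 1230 kJ/min

Extent of reaction ξ = 0.468 × 807 = 377.68 mol/h
Reaction term: ξ·ΔH°_rxn = 377.68 × 101 = 38145 kJ/h
Sensible, feed 20.4→25 °C: 853.81 kJ/h
Outlet flows (mol/h): A 429.32, B 377.68, C 377.68
Sensible, products 25→223 °C: 34807 kJ/h
Q = ΔH = 73806 kJ/h = 20.502 kW
Heat supplied = 1230.1 kJ/min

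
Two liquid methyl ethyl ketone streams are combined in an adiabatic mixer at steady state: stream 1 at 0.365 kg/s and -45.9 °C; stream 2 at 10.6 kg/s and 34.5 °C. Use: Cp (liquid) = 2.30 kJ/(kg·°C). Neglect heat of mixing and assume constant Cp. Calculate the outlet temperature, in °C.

T_out = 31.8 °C

Adiabatic, steady state ⇒ Σ ṁᵢCp,ᵢ(T_out − Tᵢ) = 0
Σ ṁᵢCp,ᵢTᵢ = 0.365×2.30×-45.9 + 10.6×2.30×34.5 = 802.58
Σ ṁᵢCp,ᵢ = 0.365×2.30 + 10.6×2.30 = 25.22
T_out = 802.58 / 25.22 = 31.824 °C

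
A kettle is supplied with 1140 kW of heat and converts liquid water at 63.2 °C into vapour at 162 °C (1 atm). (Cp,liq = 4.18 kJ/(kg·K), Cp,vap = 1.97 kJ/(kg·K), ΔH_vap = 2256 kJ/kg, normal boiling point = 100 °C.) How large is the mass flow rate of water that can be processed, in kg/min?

ṁ = 27.0 kg/min

Δh = 4.18×(100−63.2) + 2256 + 1.97×(162−100) = 2532 kJ/kg
Q = 1140 kW = 1140 kJ/s = 68400 kJ/min
ṁ = Q/Δh = 68400 / 2532 = 27.015 kg/min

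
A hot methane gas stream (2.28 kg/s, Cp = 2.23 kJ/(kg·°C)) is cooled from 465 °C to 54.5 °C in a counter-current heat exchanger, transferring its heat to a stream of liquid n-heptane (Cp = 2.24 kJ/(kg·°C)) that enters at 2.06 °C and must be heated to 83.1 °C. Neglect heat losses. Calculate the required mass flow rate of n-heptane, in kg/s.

Heat released by hot stream: Q = 2.28 × 2.23 × (465 − 54.5) = 2087.1 kJ/s
Energy balance on cold side (adiabatic exchanger): Q = ṁ_c·Cp_c·(T_c,out − T_c,in)
ṁ_c = 2087.1 / [2.24 × (83.1 − 2.06)] = 11.498 kg/s

ṁ_c = 11.5 kg/s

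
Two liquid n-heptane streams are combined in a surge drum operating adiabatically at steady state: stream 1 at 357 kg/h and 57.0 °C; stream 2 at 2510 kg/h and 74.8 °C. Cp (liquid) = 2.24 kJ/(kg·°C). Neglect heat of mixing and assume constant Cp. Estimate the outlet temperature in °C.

Adiabatic, steady state ⇒ Σ ṁᵢCp,ᵢ(T_out − Tᵢ) = 0
T_out = Σ ṁᵢCp,ᵢTᵢ / Σ ṁᵢCp,ᵢ
      = 466140 / 6422.1 = 72.584 °C

T_out = 72.6 °C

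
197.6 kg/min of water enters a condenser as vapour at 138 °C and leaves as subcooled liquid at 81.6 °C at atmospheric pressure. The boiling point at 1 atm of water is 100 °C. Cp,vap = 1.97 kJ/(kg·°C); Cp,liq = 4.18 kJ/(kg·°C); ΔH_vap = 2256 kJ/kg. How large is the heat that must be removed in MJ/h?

vapour 138→100 °C: -74.86 kJ/kg
condensation at 100 °C: -2256 kJ/kg
liquid 100→81.6 °C: -76.912 kJ/kg
Δh = -74.86 + -2256 + -76.912 = -2407.8 kJ/kg
Q = ṁ·Δh = 197.6 kg/min × -2407.8 kJ/kg = -475780 kJ/min
|Q| = 7929.6 kW = 28547 MJ/h

Q_c = 28500 MJ/h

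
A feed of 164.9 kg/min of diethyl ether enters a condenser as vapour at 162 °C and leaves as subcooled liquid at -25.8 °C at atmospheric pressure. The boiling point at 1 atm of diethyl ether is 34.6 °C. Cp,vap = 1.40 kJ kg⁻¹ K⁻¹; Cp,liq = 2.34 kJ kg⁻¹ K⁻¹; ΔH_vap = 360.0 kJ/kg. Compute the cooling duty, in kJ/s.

vapour 162→34.6 °C: -178.36 kJ/kg
condensation at 34.6 °C: -360 kJ/kg
liquid 34.6→-25.8 °C: -141.34 kJ/kg
Δh = -178.36 + -360 + -141.34 = -679.7 kJ/kg
Q = ṁ·Δh = 164.9 kg/min × -679.7 kJ/kg = -112080 kJ/min
|Q| = 1868 kW

Q_c = 1870 kJ/s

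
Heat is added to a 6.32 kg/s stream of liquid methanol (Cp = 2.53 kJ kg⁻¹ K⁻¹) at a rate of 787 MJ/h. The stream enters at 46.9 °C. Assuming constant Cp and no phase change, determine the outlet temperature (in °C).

Q = 787 MJ/h = 218.61 kJ/s
ΔT = Q/(ṁ·Cp) = 218.61/(6.32×2.53) = 13.672 K
T_out = 46.9 + 13.672 = 60.572 °C

T_out = 60.6 °C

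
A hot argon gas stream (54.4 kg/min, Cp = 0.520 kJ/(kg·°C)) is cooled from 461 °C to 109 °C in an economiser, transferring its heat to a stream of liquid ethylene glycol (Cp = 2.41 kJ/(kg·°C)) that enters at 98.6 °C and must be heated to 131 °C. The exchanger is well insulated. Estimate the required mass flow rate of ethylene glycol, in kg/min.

ṁ_c = 128 kg/min

Heat released by hot stream: Q = 54.4 × 0.520 × (461 − 109) = 9957.4 kJ/min
Energy balance on cold side (adiabatic exchanger): Q = ṁ_c·Cp_c·(T_c,out − T_c,in)
ṁ_c = 9957.4 / [2.41 × (131 − 98.6)] = 127.52 kg/min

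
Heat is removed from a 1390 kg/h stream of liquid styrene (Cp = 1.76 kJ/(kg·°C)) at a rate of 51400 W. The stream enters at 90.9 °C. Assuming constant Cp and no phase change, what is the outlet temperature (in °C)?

Q = 51400 W = 185040 kJ/h
ΔT = Q/(ṁ·Cp) = 185040/(1390×1.76) = 75.638 K
T_out = 90.9 − 75.638 = 15.262 °C

T_out = 15.3 °C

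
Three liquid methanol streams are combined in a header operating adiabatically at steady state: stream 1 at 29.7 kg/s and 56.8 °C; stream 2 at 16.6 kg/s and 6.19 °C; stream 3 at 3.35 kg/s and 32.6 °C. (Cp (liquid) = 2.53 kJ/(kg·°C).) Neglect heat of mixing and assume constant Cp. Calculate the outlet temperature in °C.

T_out = 38.2 °C

Adiabatic, steady state ⇒ Σ ṁᵢCp,ᵢ(T_out − Tᵢ) = 0
T_out = Σ ṁᵢCp,ᵢTᵢ / Σ ṁᵢCp,ᵢ
      = 4804.3 / 125.61 = 38.246 °C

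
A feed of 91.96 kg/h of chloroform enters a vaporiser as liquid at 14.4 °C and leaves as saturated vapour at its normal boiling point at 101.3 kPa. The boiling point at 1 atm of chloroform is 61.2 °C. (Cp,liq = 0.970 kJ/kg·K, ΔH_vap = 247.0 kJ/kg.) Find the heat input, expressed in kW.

liquid 14.4→61.2 °C: 45.396 kJ/kg
vaporisation at 61.2 °C: 247 kJ/kg
Δh = 45.396 + 247 = 292.4 kJ/kg
Q = ṁ·Δh = 91.96 kg/h × 292.4 kJ/kg = 26889 kJ/h
|Q| = 7.4691 kW

Q = 7.47 kW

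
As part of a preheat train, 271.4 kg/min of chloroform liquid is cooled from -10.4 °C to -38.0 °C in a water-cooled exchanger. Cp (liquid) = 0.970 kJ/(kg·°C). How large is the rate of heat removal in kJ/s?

Q_c = 121 kJ/s

Q = ṁ·Cp·ΔT = 271.4 × 0.970 × (-38.0 − -10.4) = -7265.9 kJ/min
Converting: 7265.9 / 60 s = 121.1 kW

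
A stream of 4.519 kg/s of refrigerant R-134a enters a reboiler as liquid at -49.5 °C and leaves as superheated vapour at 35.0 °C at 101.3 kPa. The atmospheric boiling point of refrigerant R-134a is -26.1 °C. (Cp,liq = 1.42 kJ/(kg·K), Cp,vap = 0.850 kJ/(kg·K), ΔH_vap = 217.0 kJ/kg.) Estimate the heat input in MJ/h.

liquid -49.5→-26.1 °C: 33.228 kJ/kg
vaporisation at -26.1 °C: 217 kJ/kg
vapour -26.1→35.0 °C: 51.935 kJ/kg
Δh = 33.228 + 217 + 51.935 = 302.16 kJ/kg
Q = ṁ·Δh = 4.519 kg/s × 302.16 kJ/kg = 1365.5 kJ/s
|Q| = 1365.5 kW = 4915.7 MJ/h

Q = 4920 MJ/h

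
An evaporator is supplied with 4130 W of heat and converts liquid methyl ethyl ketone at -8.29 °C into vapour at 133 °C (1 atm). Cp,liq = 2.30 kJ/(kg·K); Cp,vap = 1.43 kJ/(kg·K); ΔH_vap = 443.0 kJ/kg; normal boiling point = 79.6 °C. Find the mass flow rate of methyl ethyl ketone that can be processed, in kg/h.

ṁ = 20.6 kg/h

Δh = 2.30×(79.6−-8.29) + 443.0 + 1.43×(133−79.6) = 721.51 kJ/kg
Q = 4130 W = 4.13 kJ/s = 14868 kJ/h
ṁ = Q/Δh = 14868 / 721.51 = 20.607 kg/h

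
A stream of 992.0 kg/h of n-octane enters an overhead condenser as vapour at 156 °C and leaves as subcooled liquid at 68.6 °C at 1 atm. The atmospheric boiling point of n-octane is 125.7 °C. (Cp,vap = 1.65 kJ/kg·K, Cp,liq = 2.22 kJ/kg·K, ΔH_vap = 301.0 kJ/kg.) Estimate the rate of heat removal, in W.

vapour 156→125.7 °C: -49.995 kJ/kg
condensation at 125.7 °C: -301 kJ/kg
liquid 125.7→68.6 °C: -126.76 kJ/kg
Δh = -49.995 + -301 + -126.76 = -477.76 kJ/kg
Q = ṁ·Δh = 992.0 kg/h × -477.76 kJ/kg = -473930 kJ/h
|Q| = 131.65 kW = 131650 W

Q_c = 132000 W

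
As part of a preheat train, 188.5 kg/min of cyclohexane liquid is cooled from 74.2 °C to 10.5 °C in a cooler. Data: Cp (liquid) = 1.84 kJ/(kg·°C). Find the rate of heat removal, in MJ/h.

Q_c = 1330 MJ/h

Q = ṁ·Cp·ΔT = 188.5 × 1.84 × (10.5 − 74.2) = -22094 kJ/min
Converting: 22094 / 60 s = 368.23 kW
Cooling duty = 1325.6 MJ/h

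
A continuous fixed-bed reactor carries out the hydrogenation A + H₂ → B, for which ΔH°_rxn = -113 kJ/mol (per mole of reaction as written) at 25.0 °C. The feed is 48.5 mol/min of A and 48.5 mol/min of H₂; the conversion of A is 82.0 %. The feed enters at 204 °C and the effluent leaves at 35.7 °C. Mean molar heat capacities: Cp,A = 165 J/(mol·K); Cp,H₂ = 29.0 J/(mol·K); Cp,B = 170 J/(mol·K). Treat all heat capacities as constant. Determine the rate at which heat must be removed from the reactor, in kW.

Q_out = 101 kW

Extent of reaction ξ = 0.820 × 48.5 = 39.77 mol/min
Reaction term: ξ·ΔH°_rxn = 39.77 × -113 = -4494 kJ/min
Sensible, feed 204→25 °C: -1684.2 kJ/min
Outlet flows (mol/min): A 8.73, H₂ 8.73, B 39.77
Sensible, products 25→35.7 °C: 90.463 kJ/min
Q = ΔH = -6087.8 kJ/min = -101.46 kW
Heat removed = 101.46 kW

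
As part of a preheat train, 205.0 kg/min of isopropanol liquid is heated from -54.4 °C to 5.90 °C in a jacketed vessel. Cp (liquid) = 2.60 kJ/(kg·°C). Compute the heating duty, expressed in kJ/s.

Q = 536 kJ/s

Q = ṁ·Cp·ΔT = 205.0 × 2.60 × (5.90 − -54.4) = 32140 kJ/min
Converting: 32140 / 60 s = 535.66 kW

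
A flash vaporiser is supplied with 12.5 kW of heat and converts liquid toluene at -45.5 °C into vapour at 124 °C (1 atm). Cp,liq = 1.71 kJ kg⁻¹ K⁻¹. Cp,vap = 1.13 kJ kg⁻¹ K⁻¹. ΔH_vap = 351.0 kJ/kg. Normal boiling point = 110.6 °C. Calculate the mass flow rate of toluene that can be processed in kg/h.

Δh = 1.71×(110.6−-45.5) + 351.0 + 1.13×(124−110.6) = 633.07 kJ/kg
Q = 12.5 kW = 12.5 kJ/s = 45000 kJ/h
ṁ = Q/Δh = 45000 / 633.07 = 71.082 kg/h

ṁ = 71.1 kg/h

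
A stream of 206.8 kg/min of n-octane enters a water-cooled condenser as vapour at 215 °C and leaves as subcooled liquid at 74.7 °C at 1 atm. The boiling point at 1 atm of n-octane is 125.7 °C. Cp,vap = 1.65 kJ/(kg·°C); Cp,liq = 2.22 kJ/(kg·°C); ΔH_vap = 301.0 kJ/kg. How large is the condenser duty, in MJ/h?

vapour 215→125.7 °C: -147.34 kJ/kg
condensation at 125.7 °C: -301 kJ/kg
liquid 125.7→74.7 °C: -113.22 kJ/kg
Δh = -147.34 + -301 + -113.22 = -561.57 kJ/kg
Q = ṁ·Δh = 206.8 kg/min × -561.57 kJ/kg = -116130 kJ/min
|Q| = 1935.5 kW = 6967.9 MJ/h

Q_c = 6970 MJ/h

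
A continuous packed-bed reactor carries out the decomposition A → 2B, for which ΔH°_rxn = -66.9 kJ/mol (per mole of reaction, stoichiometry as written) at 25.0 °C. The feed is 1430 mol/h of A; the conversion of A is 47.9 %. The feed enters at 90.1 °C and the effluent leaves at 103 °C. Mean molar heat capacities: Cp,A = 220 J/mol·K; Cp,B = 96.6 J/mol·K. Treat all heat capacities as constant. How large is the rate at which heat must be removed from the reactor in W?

Extent of reaction ξ = 0.479 × 1430 = 684.97 mol/h
Reaction term: ξ·ΔH°_rxn = 684.97 × -66.9 = -45824 kJ/h
Sensible, feed 90.1→25 °C: -20480 kJ/h
Outlet flows (mol/h): A 745.03, B 1369.9
Sensible, products 25→103 °C: 23107 kJ/h
Q = ΔH = -43198 kJ/h = -11.999 kW
Heat removed = 11999 W

Q_out = 12000 W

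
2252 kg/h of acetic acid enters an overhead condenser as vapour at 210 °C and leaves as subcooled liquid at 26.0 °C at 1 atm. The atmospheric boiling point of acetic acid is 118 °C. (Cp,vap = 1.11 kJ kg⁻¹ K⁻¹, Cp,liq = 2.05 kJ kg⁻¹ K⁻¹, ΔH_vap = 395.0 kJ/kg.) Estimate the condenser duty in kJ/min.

Q_c = 25700 kJ/min

vapour 210→118 °C: -102.12 kJ/kg
condensation at 118 °C: -395 kJ/kg
liquid 118→26.0 °C: -188.6 kJ/kg
Δh = -102.12 + -395 + -188.6 = -685.72 kJ/kg
Q = ṁ·Δh = 2252 kg/h × -685.72 kJ/kg = -1.5442e+06 kJ/h
|Q| = 428.96 kW = 25737 kJ/min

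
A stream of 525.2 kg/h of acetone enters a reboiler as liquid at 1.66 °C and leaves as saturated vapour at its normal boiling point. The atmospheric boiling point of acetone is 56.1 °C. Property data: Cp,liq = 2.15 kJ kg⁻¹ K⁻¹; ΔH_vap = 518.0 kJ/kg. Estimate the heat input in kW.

liquid 1.66→56.1 °C: 117.05 kJ/kg
vaporisation at 56.1 °C: 518 kJ/kg
Δh = 117.05 + 518 = 635.05 kJ/kg
Q = ṁ·Δh = 525.2 kg/h × 635.05 kJ/kg = 333530 kJ/h
|Q| = 92.646 kW

Q = 92.6 kW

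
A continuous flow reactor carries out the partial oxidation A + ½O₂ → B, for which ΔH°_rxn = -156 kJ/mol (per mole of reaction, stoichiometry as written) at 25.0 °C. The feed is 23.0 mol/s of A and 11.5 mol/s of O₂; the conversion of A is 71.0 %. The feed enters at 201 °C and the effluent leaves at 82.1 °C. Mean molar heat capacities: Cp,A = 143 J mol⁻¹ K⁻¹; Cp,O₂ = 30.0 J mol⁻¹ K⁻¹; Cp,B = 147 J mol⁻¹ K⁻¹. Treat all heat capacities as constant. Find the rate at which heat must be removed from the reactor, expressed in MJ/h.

Q_out = 10800 MJ/h

Extent of reaction ξ = 0.710 × 23.0 = 16.33 mol/s
Reaction term: ξ·ΔH°_rxn = 16.33 × -156 = -2547.5 kJ/s
Sensible, feed 201→25 °C: -639.58 kJ/s
Outlet flows (mol/s): A 6.67, O₂ 3.335, B 16.33
Sensible, products 25→82.1 °C: 197.24 kJ/s
Q = ΔH = -2989.8 kJ/s = -2989.8 kW
Heat removed = 10763 MJ/h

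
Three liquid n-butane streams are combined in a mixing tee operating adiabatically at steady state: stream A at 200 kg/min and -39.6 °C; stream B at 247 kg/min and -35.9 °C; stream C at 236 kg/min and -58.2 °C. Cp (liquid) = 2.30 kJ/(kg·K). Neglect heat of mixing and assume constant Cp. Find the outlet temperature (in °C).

No heat crosses the boundary, so H_out = H_in.
T_out = Σ ṁᵢCp,ᵢTᵢ / Σ ṁᵢCp,ᵢ
      = -70202 / 1570.9 = -44.689 °C

T_out = -44.7 °C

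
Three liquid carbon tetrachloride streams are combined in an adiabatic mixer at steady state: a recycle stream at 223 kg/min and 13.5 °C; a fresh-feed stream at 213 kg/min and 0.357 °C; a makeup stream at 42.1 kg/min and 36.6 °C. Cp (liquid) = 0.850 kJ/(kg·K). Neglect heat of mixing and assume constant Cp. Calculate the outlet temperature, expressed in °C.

Adiabatic, steady state ⇒ Σ ṁᵢCp,ᵢ(T_out − Tᵢ) = 0
Σ ṁᵢCp,ᵢTᵢ = 223×0.850×13.5 + 213×0.850×0.357 + 42.1×0.850×36.6 = 3933.3
Σ ṁᵢCp,ᵢ = 223×0.850 + 213×0.850 + 42.1×0.850 = 406.38
T_out = 3933.3 / 406.38 = 9.6787 °C

T_out = 9.68 °C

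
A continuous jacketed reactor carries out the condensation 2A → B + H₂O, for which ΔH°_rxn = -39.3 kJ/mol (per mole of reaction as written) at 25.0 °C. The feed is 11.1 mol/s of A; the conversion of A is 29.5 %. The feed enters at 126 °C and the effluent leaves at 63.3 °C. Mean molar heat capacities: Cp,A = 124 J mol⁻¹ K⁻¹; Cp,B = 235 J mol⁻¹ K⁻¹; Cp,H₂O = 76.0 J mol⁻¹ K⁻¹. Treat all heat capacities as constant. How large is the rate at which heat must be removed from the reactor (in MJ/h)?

Extent of reaction ξ = 0.295 × 11.1 / 2 = 1.6372 mol/s
Reaction term: ξ·ΔH°_rxn = 1.6372 × -39.3 = -64.344 kJ/s
Sensible, feed 126→25 °C: -139.02 kJ/s
Outlet flows (mol/s): A 7.8255, B 1.6372, H₂O 1.6372
Sensible, products 25→63.3 °C: 56.667 kJ/s
Q = ΔH = -146.69 kJ/s = -146.69 kW
Heat removed = 528.1 MJ/h

Q_out = 528 MJ/h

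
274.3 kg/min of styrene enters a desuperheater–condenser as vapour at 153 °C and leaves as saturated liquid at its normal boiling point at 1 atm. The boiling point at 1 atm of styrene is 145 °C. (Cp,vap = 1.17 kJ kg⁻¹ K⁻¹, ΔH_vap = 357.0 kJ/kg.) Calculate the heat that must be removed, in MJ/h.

vapour 153→145 °C: -9.36 kJ/kg
condensation at 145 °C: -357 kJ/kg
Δh = -9.36 + -357 = -366.36 kJ/kg
Q = ṁ·Δh = 274.3 kg/min × -366.36 kJ/kg = -100490 kJ/min
|Q| = 1674.9 kW = 6029.6 MJ/h

Q_c = 6030 MJ/h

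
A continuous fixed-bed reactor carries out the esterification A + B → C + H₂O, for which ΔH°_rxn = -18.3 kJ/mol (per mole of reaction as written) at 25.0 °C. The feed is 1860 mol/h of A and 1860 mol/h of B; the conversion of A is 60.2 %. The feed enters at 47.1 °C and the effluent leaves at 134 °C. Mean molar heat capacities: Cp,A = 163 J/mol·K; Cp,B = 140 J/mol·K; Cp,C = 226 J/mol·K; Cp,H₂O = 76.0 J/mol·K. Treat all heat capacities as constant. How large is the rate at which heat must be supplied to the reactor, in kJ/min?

Extent of reaction ξ = 0.602 × 1860 = 1119.7 mol/h
Reaction term: ξ·ΔH°_rxn = 1119.7 × -18.3 = -20491 kJ/h
Sensible, feed 47.1→25 °C: -12455 kJ/h
Outlet flows (mol/h): A 740.28, B 740.28, C 1119.7, H₂O 1119.7
Sensible, products 25→134 °C: 61308 kJ/h
Q = ΔH = 28362 kJ/h = 7.8784 kW
Heat supplied = 472.7 kJ/min

Q_in = 473 kJ/min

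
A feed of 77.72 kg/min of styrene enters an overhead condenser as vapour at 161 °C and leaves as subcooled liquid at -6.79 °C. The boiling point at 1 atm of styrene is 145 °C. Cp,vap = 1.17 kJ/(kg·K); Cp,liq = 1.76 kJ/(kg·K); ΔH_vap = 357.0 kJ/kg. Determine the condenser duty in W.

Q_c = 833000 W

vapour 161→145 °C: -18.72 kJ/kg
condensation at 145 °C: -357 kJ/kg
liquid 145→-6.79 °C: -267.15 kJ/kg
Δh = -18.72 + -357 + -267.15 = -642.87 kJ/kg
Q = ṁ·Δh = 77.72 kg/min × -642.87 kJ/kg = -49964 kJ/min
|Q| = 832.73 kW = 832730 W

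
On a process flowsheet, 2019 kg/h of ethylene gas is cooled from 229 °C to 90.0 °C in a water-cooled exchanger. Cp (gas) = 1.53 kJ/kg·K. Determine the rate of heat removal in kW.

Q_c = 119 kW

Q = ṁ·Cp·ΔT = 2019 × 1.53 × (90.0 − 229) = -429380 kJ/h
Converting: 429380 / 3600 s = 119.27 kW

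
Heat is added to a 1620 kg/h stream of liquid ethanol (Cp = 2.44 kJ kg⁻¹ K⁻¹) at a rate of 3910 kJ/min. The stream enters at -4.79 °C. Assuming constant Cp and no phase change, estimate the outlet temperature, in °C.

T_out = 54.6 °C

Q = 3910 kJ/min = 234600 kJ/h
ΔT = Q/(ṁ·Cp) = 234600/(1620×2.44) = 59.35 K
T_out = -4.79 + 59.35 = 54.56 °C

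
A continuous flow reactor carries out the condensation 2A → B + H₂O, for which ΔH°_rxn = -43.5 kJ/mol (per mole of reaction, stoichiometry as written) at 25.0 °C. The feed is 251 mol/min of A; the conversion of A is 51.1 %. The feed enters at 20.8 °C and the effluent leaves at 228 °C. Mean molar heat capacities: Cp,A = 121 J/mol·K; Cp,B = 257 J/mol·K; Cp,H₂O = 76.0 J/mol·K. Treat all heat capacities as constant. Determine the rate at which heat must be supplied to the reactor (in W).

Q_in = 78100 W

Extent of reaction ξ = 0.511 × 251 / 2 = 64.13 mol/min
Reaction term: ξ·ΔH°_rxn = 64.13 × -43.5 = -2789.7 kJ/min
Sensible, feed 20.8→25 °C: 127.56 kJ/min
Outlet flows (mol/min): A 122.74, B 64.13, H₂O 64.13
Sensible, products 25→228 °C: 7350 kJ/min
Q = ΔH = 4687.9 kJ/min = 78.131 kW
Heat supplied = 78131 W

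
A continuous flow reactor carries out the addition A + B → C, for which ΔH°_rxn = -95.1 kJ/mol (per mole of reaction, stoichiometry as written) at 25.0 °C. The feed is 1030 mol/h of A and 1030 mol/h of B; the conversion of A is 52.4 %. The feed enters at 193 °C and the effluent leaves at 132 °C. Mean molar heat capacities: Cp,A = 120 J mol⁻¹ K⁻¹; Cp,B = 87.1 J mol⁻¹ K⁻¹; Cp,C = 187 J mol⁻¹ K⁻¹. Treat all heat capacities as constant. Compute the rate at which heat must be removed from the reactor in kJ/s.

Extent of reaction ξ = 0.524 × 1030 = 539.72 mol/h
Reaction term: ξ·ΔH°_rxn = 539.72 × -95.1 = -51327 kJ/h
Sensible, feed 193→25 °C: -35837 kJ/h
Outlet flows (mol/h): A 490.28, B 490.28, C 539.72
Sensible, products 25→132 °C: 21664 kJ/h
Q = ΔH = -65500 kJ/h = -18.195 kW
Heat removed = 18.195 kJ/s

Q_out = 18.2 kJ/s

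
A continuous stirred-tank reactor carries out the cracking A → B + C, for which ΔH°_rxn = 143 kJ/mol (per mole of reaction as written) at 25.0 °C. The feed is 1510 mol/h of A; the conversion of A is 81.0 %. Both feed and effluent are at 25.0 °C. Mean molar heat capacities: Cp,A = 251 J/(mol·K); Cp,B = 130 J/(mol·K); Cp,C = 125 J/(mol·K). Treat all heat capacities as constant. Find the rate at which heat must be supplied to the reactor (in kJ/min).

Extent of reaction ξ = 0.810 × 1510 = 1223.1 mol/h
Reaction term: ξ·ΔH°_rxn = 1223.1 × 143 = 174900 kJ/h
Q = ΔH = 174900 kJ/h = 48.584 kW
Heat supplied = 2915.1 kJ/min

Q_in = 2920 kJ/min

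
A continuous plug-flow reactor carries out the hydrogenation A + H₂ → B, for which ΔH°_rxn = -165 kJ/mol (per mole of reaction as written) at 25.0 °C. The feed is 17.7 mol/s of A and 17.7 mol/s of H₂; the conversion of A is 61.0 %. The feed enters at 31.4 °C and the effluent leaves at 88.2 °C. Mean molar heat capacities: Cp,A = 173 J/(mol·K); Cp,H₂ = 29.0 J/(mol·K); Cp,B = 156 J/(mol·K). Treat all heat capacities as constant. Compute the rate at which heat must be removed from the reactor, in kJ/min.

Q_out = 96600 kJ/min

Extent of reaction ξ = 0.610 × 17.7 = 10.797 mol/s
Reaction term: ξ·ΔH°_rxn = 10.797 × -165 = -1781.5 kJ/s
Sensible, feed 31.4→25 °C: -22.883 kJ/s
Outlet flows (mol/s): A 6.903, H₂ 6.903, B 10.797
Sensible, products 25→88.2 °C: 194.58 kJ/s
Q = ΔH = -1609.8 kJ/s = -1609.8 kW
Heat removed = 96589 kJ/min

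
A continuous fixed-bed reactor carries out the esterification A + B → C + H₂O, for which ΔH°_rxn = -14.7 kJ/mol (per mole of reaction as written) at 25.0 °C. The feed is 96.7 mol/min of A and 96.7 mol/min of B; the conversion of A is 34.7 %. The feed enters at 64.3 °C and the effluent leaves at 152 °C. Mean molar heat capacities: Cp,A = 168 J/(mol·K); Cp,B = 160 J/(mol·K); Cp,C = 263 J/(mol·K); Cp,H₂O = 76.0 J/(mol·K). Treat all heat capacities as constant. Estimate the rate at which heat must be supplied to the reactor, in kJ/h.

Extent of reaction ξ = 0.347 × 96.7 = 33.555 mol/min
Reaction term: ξ·ΔH°_rxn = 33.555 × -14.7 = -493.26 kJ/min
Sensible, feed 64.3→25 °C: -1246.5 kJ/min
Outlet flows (mol/min): A 63.145, B 63.145, C 33.555, H₂O 33.555
Sensible, products 25→152 °C: 4075 kJ/min
Q = ΔH = 2335.3 kJ/min = 38.921 kW
Heat supplied = 140120 kJ/h

Q_in = 140000 kJ/h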